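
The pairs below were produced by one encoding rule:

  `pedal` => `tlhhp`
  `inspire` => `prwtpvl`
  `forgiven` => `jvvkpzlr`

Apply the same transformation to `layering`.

phclvprk

The shift depends on letter class: consonant p→t is +4, but vowel e→l is +7. Two shifts are in play — +7 for a/e/i/o/u, +4 for every other letter.
Applying it to layering: l(cons)+4=p, a(vowel)+7=h, y(cons)+4=c, e(vowel)+7=l, r(cons)+4=v, i(vowel)+7=p, n(cons)+4=r, g(cons)+4=k.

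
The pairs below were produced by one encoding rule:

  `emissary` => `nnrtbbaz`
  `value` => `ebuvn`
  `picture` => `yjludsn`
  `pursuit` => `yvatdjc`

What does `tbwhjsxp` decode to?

Shifts by position in emissary: pos 0: e→n (+9), pos 1: m→n (+1), pos 2: i→r (+9), pos 3: s→t (+1) — repeating every 2. It's a Vigenère-style cipher with numeric key [9,1]: position i shifts by key[i mod 2].
Reversing it on tbwhjsxp: t−9=k, b−1=a, w−9=n, h−1=g, j−9=a, s−1=r, x−9=o, p−1=o.

kangaroo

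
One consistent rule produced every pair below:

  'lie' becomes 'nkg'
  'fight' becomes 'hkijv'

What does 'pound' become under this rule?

Compare letters: l→n is +2, i→k is +2, e→g is +2 — a constant shift. This is a Caesar cipher with shift 2.
On pound: p+2=r, o+2=q, u+2=w, n+2=p, d+2=f.

rqwpf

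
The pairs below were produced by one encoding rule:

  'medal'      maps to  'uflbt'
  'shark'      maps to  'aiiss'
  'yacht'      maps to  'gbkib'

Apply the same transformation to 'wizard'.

ejhbze

Shifts by position in medal: pos 0: m→u (+8), pos 1: e→f (+1), pos 2: d→l (+8), pos 3: a→b (+1) — repeating every 2. It's a Vigenère-style cipher with numeric key [8,1]: position i shifts by key[i mod 2].
For wizard: w+8=e, i+1=j, z+8=h, a+1=b, r+8=z, d+1=e.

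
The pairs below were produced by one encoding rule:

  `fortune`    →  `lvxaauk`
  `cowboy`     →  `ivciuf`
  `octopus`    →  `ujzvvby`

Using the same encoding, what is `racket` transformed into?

Shifts by position in fortune: pos 0: f→l (+6), pos 1: o→v (+7), pos 2: r→x (+6), pos 3: t→a (+7) — repeating every 2. The shifts repeat in a cycle of length 2: positions 0,1,… shift by +6, +7, then the pattern repeats.
Applying it to racket: r+6=x, a+7=h, c+6=i, k+7=r, e+6=k, t+7=a.

xhirka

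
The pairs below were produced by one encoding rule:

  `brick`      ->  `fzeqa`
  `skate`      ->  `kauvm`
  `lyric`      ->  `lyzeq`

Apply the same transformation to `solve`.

kslrm

b(1)→f(5) and r(17)→z(25) fit y≡11x+20 (mod 26); the inverse of 11 mod 26 is 19. Each letter's alphabet position (a=0..z=25) is mapped through 11·x+20 mod 26 — an affine cipher.
On solve: s(18)→11·18+20≡10=k; o(14)→11·14+20≡18=s; l(11)→11·11+20≡11=l; v(21)→11·21+20≡17=r; e(4)→11·4+20≡12=m (all mod 26).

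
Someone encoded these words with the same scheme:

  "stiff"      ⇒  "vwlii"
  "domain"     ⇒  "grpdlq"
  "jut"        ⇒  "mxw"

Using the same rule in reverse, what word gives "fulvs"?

crisp

It's a constant shift of +3 (ROT3).
Decoding fulvs: f−3=c, u−3=r, l−3=i, v−3=s, s−3=p.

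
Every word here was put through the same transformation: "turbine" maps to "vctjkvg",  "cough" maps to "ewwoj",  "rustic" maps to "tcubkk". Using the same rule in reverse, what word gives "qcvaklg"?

outside

A repeating key of period 2 is used — shifts +2, +8 over and over.
Undoing it on qcvaklg: q−2=o, c−8=u, v−2=t, a−8=s, k−2=i, l−8=d, g−2=e.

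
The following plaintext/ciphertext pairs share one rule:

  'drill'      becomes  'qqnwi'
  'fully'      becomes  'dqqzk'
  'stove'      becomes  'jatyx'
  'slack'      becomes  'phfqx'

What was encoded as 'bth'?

The word is reversed, then every letter is shifted forward by 5.
Undoing it on bth: shift back: b−5=w, t−5=o, h−5=c → woc; then reverse → cow.

cow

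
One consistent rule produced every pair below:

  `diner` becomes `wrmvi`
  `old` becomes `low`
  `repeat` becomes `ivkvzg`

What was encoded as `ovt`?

leg

Each pair mirrors across the alphabet (d↔w, i↔r, n↔m): positions sum to 25. Each letter is replaced by its mirror in the alphabet: a↔z, b↔y, c↔x, and so on (the Atbash cipher).
Undoing it on ovt: o↔l, v↔e, t↔g.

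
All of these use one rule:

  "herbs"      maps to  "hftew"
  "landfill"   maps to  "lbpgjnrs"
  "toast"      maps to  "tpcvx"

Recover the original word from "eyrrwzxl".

In herbs: h→h is +0, e→f is +1, r→t is +2, b→e is +3 — the shift increases by 1 each position. Each letter shifts forward by its position index (0, 1, 2, …) — the shift grows by one for each successive letter.
Undoing it on eyrrwzxl: e−0=e, y−1=x, r−2=p, r−3=o, w−4=s, z−5=u, x−6=r, l−7=e.

exposure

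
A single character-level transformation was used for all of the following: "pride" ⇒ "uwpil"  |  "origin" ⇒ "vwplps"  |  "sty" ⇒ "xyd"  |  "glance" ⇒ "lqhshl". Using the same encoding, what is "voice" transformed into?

The shift depends on letter class: consonant p→u is +5, but vowel i→p is +7. Vowels shift forward by 7 and consonants shift forward by 5.
Applying it to voice: v(cons)+5=a, o(vowel)+7=v, i(vowel)+7=p, c(cons)+5=h, e(vowel)+7=l.

avphl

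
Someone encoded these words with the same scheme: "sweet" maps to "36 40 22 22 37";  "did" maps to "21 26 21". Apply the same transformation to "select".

36 22 29 22 20 37

s is letter #19 and maps to 36: an offset of 17. Letters become their 1-based position plus 17 (so a→18, b→19, …).
Applying it to select: s=19→36, e=5→22, l=12→29, e=5→22, c=3→20, t=20→37.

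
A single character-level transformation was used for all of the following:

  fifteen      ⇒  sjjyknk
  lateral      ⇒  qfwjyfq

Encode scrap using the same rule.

ufwhx

The output letters match the input read backwards, each shifted +5: fifteen reversed is neetfif. Read the word backwards and shift each letter +5.
On scrap: reverse → parcs; then shift: p+5=u, a+5=f, r+5=w, c+5=h, s+5=x.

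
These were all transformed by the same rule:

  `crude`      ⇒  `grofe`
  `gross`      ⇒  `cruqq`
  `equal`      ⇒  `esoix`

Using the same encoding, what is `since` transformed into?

qavge

c(2)→g(6) and r(17)→r(17) fit y≡25x+8 (mod 26); the inverse of 25 mod 26 is 25. Treating letters as 0–25, the rule is x ↦ 25x + 8 (mod 26).
On since: s(18)→25·18+8≡16=q; i(8)→25·8+8≡0=a; n(13)→25·13+8≡21=v; c(2)→25·2+8≡6=g; e(4)→25·4+8≡4=e (all mod 26).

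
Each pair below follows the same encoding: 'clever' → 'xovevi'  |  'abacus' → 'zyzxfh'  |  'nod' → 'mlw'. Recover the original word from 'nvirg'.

Each pair mirrors across the alphabet (c↔x, l↔o, e↔v): positions sum to 25. Letters are reflected about the middle of the alphabet (position → 25−position): Atbash.
Decoding nvirg: n↔m, v↔e, i↔r, r↔i, g↔t.

merit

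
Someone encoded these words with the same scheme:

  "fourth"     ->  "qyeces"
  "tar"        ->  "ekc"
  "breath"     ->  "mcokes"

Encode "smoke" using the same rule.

dxyvo

Two shifts are in play — +10 for a/e/i/o/u, +11 for every other letter.
On smoke: s(cons)+11=d, m(cons)+11=x, o(vowel)+10=y, k(cons)+11=v, e(vowel)+10=o.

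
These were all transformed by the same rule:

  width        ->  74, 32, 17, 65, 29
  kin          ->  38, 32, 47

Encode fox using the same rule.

23, 50, 77

w(#23)→74 and i(#9)→32: differences scale by 3, so n = 3·pos + 5. With a=1..z=26, the number is 3·pos + 5.
On fox: f=6→23, o=15→50, x=24→77.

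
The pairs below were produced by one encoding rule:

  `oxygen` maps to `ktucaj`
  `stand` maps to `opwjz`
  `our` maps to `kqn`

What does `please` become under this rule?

Compare letters: o→k is +22, x→t is +22, y→u is +22 — a constant shift. It's a constant shift of +22 (ROT22).
Applying it to please: p+22=l, l+22=h, e+22=a, a+22=w, s+22=o, e+22=a.

lhawoa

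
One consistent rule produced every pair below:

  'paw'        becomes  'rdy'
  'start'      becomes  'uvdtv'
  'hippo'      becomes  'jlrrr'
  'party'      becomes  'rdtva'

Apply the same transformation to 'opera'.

Two shifts are in play — +3 for a/e/i/o/u, +2 for every other letter.
Applying it to opera: o(vowel)+3=r, p(cons)+2=r, e(vowel)+3=h, r(cons)+2=t, a(vowel)+3=d.

rrhtd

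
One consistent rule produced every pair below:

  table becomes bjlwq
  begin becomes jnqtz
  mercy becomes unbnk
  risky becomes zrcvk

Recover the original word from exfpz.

woven

In table: t→b is +8, a→j is +9, b→l is +10, l→w is +11 — the shift increases by 1 each position. Letter i (0-indexed) is shifted by i+8, so successive shifts are 8, 9, 10, ….
Reversing it on exfpz: e−8=w, x−9=o, f−10=v, p−11=e, z−12=n.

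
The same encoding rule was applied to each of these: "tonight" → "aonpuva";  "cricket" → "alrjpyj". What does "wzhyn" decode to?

The output letters match the input read backwards, each shifted +7: tonight reversed is thginot. The word is reversed, then every letter is shifted forward by 7.
Reversing it on wzhyn: shift back: w−7=p, z−7=s, h−7=a, y−7=r, n−7=g → psarg; then reverse → grasp.

grasp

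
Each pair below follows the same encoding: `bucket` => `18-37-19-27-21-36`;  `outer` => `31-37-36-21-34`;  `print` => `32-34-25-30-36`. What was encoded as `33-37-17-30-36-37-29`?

Letters become their 1-based position plus 16 (so a→17, b→18, …).
Decoding 33-37-17-30-36-37-29: 33→(33−16)÷1=17=q, 37→(37−16)÷1=21=u, 17→(17−16)÷1=1=a, 30→(30−16)÷1=14=n, 36→(36−16)÷1=20=t, 37→(37−16)÷1=21=u, 29→(29−16)÷1=13=m.

quantum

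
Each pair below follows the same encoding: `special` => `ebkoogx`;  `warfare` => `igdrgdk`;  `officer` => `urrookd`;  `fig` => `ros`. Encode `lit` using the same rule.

Two shifts are in play — +6 for a/e/i/o/u, +12 for every other letter.
On lit: l(cons)+12=x, i(vowel)+6=o, t(cons)+12=f.

xof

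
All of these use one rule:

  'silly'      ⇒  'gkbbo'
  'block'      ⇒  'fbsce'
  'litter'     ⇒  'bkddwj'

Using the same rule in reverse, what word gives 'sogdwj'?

oyster

s(18)→g(6) and i(8)→k(10) fit y≡23x+8 (mod 26); the inverse of 23 mod 26 is 17. Each letter's alphabet position (a=0..z=25) is mapped through 23·x+8 mod 26 — an affine cipher.
Undoing it on sogdwj: s(18)→17·(18−8)≡14=o; o(14)→17·(14−8)≡24=y; g(6)→17·(6−8)≡18=s; d(3)→17·(3−8)≡19=t; w(22)→17·(22−8)≡4=e; j(9)→17·(9−8)≡17=r (all mod 26).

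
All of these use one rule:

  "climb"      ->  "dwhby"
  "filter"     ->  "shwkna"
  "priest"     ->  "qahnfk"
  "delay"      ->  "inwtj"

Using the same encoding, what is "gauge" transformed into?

c(2)→d(3) and l(11)→w(22) fit y≡5x+19 (mod 26); the inverse of 5 mod 26 is 21. Each letter's alphabet position (a=0..z=25) is mapped through 5·x+19 mod 26 — an affine cipher.
Applying it to gauge: g(6)→5·6+19≡23=x; a(0)→5·0+19≡19=t; u(20)→5·20+19≡15=p; g(6)→5·6+19≡23=x; e(4)→5·4+19≡13=n (all mod 26).

xtpxn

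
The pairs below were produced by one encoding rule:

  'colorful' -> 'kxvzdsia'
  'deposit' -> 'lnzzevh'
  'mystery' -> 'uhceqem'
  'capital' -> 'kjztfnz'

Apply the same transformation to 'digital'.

In colorful: c→k is +8, o→x is +9, l→v is +10, o→z is +11 — the shift increases by 1 each position. Each letter shifts forward by (position + 8), i.e. 8, 9, 10, … — the shift grows by one for each successive letter.
Applying it to digital: d+8=l, i+9=r, g+10=q, i+11=t, t+12=f, a+13=n, l+14=z.

lrqtfnz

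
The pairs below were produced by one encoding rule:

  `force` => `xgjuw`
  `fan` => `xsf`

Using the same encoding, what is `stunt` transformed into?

klmfl

Compare letters: f→x is +18, o→g is +18, r→j is +18 — a constant shift. This is a Caesar cipher with shift 18.
For stunt: s+18=k, t+18=l, u+18=m, n+18=f, t+18=l.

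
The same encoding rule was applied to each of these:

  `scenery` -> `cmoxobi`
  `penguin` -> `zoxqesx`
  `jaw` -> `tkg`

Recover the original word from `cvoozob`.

sleeper

Compare letters: s→c is +10, c→m is +10, e→o is +10 — a constant shift. Every letter moves 10 places later in the alphabet, wrapping around z→a.
Undoing it on cvoozob: c−10=s, v−10=l, o−10=e, o−10=e, z−10=p, o−10=e, b−10=r.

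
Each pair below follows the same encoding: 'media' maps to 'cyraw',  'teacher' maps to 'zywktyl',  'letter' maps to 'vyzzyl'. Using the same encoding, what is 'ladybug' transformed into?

m(12)→c(2) and e(4)→y(24) fit y≡7x+22 (mod 26); the inverse of 7 mod 26 is 15. This is an affine cipher: with a=0,…,z=25, each position x becomes (7x+22) mod 26.
On ladybug: l(11)→7·11+22≡21=v; a(0)→7·0+22≡22=w; d(3)→7·3+22≡17=r; y(24)→7·24+22≡8=i; b(1)→7·1+22≡3=d; u(20)→7·20+22≡6=g; g(6)→7·6+22≡12=m (all mod 26).

vwridgm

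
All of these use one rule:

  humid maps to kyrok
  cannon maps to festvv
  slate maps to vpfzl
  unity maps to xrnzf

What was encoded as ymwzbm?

virtue

In humid: h→k is +3, u→y is +4, m→r is +5, i→o is +6 — the shift increases by 1 each position. Each letter shifts forward by (position + 3), i.e. 3, 4, 5, … — the shift grows by one for each successive letter.
Reversing it on ymwzbm: y−3=v, m−4=i, w−5=r, z−6=t, b−7=u, m−8=e.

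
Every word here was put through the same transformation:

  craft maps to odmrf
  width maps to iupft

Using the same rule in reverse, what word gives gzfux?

until

Compare letters: c→o is +12, r→d is +12, a→m is +12 — a constant shift. Every letter moves 12 places later in the alphabet, wrapping around z→a.
Decoding gzfux: g−12=u, z−12=n, f−12=t, u−12=i, x−12=l.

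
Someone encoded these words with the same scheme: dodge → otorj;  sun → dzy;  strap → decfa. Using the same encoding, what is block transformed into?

mwtnv

The shift depends on letter class: consonant d→o is +11, but vowel o→t is +5. Two shifts are in play — +5 for a/e/i/o/u, +11 for every other letter.
On block: b(cons)+11=m, l(cons)+11=w, o(vowel)+5=t, c(cons)+11=n, k(cons)+11=v.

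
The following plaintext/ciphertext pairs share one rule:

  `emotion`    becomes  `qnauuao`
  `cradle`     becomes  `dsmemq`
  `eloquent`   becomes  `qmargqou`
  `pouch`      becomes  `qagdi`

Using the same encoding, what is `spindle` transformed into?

The shift depends on letter class: consonant m→n is +1, but vowel e→q is +12. The rule splits by letter class: vowels +12, consonants +1.
For spindle: s(cons)+1=t, p(cons)+1=q, i(vowel)+12=u, n(cons)+1=o, d(cons)+1=e, l(cons)+1=m, e(vowel)+12=q.

tquoemq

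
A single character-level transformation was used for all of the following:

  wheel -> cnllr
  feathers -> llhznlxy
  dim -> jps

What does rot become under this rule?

xvz

The shift depends on letter class: consonant w→c is +6, but vowel e→l is +7. Two shifts are in play — +7 for a/e/i/o/u, +6 for every other letter.
For rot: r(cons)+6=x, o(vowel)+7=v, t(cons)+6=z.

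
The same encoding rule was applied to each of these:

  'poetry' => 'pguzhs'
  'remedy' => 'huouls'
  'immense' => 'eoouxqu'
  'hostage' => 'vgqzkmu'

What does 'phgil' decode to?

p(15)→p(15) and o(14)→g(6) fit y≡9x+10 (mod 26); the inverse of 9 mod 26 is 3. This is an affine cipher: with a=0,…,z=25, each position x becomes (9x+10) mod 26.
Reversing it on phgil: p(15)→3·(15−10)≡15=p; h(7)→3·(7−10)≡17=r; g(6)→3·(6−10)≡14=o; i(8)→3·(8−10)≡20=u; l(11)→3·(11−10)≡3=d (all mod 26).

proud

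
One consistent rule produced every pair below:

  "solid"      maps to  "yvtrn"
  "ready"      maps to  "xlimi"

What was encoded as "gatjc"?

Each letter shifts forward by (position + 6), i.e. 6, 7, 8, … — the shift grows by one for each successive letter.
Reversing it on gatjc: g−6=a, a−7=t, t−8=l, j−9=a, c−10=s.

atlas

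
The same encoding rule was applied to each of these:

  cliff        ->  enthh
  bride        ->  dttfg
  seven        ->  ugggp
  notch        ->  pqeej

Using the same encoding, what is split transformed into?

urwkv

Shifts by position in cliff: pos 0: c→e (+2), pos 1: l→n (+2), pos 2: i→t (+11), pos 3: f→h (+2), pos 4: f→h (+2) — repeating every 3. It's a Vigenère-style cipher with numeric key [2,2,11]: position i shifts by key[i mod 3].
For split: s+2=u, p+2=r, l+11=w, i+2=k, t+2=v.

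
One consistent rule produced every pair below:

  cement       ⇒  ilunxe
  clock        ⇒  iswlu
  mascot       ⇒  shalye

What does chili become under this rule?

ioqus

In cement: c→i is +6, e→l is +7, m→u is +8, e→n is +9 — the shift increases by 1 each position. Letter i (0-indexed) is shifted by i+6, so successive shifts are 6, 7, 8, ….
Applying it to chili: c+6=i, h+7=o, i+8=q, l+9=u, i+10=s.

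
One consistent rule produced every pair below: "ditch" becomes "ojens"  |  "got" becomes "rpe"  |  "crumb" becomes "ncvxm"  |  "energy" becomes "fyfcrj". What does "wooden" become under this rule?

hppofy

The shift depends on letter class: consonant d→o is +11, but vowel i→j is +1. Two shifts are in play — +1 for a/e/i/o/u, +11 for every other letter.
For wooden: w(cons)+11=h, o(vowel)+1=p, o(vowel)+1=p, d(cons)+11=o, e(vowel)+1=f, n(cons)+11=y.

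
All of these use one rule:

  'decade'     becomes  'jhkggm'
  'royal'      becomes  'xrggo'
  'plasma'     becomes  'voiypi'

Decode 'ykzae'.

A repeating key of period 3 is used — shifts +6, +3, +8 over and over.
Reversing it on ykzae: y−6=s, k−3=h, z−8=r, a−6=u, e−3=b.

shrub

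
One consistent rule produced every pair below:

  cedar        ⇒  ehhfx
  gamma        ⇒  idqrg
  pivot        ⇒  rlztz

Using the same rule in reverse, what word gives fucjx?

dryer

The shift increases by 1 at each position, starting from +2: 2, 3, 4, ….
Decoding fucjx: f−2=d, u−3=r, c−4=y, j−5=e, x−6=r.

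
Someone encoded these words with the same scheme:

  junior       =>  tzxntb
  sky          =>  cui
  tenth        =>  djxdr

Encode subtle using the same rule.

The shift depends on letter class: consonant j→t is +10, but vowel u→z is +5. Two shifts are in play — +5 for a/e/i/o/u, +10 for every other letter.
For subtle: s(cons)+10=c, u(vowel)+5=z, b(cons)+10=l, t(cons)+10=d, l(cons)+10=v, e(vowel)+5=j.

czldvj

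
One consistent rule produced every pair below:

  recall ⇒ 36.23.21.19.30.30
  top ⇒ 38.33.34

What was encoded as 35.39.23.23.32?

queen

The number is (letter's place in the alphabet, a=1) + 18.
Reversing it on 35.39.23.23.32: 35→(35−18)÷1=17=q, 39→(39−18)÷1=21=u, 23→(23−18)÷1=5=e, 23→(23−18)÷1=5=e, 32→(32−18)÷1=14=n.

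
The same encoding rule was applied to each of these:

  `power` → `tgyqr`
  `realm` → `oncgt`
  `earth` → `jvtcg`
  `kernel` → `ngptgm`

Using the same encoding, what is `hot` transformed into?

Two steps: reverse the string, then apply a Caesar shift of +2.
Applying it to hot: reverse → toh; then shift: t+2=v, o+2=q, h+2=j.

vqj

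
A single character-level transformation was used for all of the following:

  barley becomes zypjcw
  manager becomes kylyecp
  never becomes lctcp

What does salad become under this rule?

qyjyb

Compare letters: b→z is +24, a→y is +24, r→p is +24 — a constant shift. Every letter moves 24 places later in the alphabet, wrapping around z→a.
On salad: s+24=q, a+24=y, l+24=j, a+24=y, d+24=b.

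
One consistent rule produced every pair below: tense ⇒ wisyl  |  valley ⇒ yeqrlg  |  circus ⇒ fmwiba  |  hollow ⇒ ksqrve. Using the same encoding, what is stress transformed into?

vxwkza

In tense: t→w is +3, e→i is +4, n→s is +5, s→y is +6 — the shift increases by 1 each position. The shift increases by 1 at each position, starting from +3: 3, 4, 5, ….
On stress: s+3=v, t+4=x, r+5=w, e+6=k, s+7=z, s+8=a.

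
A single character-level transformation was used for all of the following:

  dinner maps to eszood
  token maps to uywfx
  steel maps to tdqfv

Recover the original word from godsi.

ferry

The shifts repeat in a cycle of length 3: positions 0,1,… shift by +1, +10, +12, then the pattern repeats.
Decoding godsi: g−1=f, o−10=e, d−12=r, s−1=r, i−10=y.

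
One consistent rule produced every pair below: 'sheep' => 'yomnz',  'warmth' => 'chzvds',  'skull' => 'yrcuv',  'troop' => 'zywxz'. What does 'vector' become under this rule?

blkcyc

In sheep: s→y is +6, h→o is +7, e→m is +8, e→n is +9 — the shift increases by 1 each position. Each letter shifts forward by (position + 6), i.e. 6, 7, 8, … — the shift grows by one for each successive letter.
On vector: v+6=b, e+7=l, c+8=k, t+9=c, o+10=y, r+11=c.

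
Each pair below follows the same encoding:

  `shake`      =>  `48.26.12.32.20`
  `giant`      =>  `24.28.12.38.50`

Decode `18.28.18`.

did

s(#19)→48 and h(#8)→26: differences scale by 2, so n = 2·pos + 10. Each letter becomes 2×(its alphabet position, a=1..z=26) + 10.
Decoding 18.28.18: 18→(18−10)÷2=4=d, 28→(28−10)÷2=9=i, 18→(18−10)÷2=4=d.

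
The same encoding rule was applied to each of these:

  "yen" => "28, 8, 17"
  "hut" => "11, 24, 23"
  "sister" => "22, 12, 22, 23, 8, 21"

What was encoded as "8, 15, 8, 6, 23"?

elect

y is letter #25 and maps to 28: an offset of 3. The number is (letter's place in the alphabet, a=1) + 3.
Undoing it on 8, 15, 8, 6, 23: 8→(8−3)÷1=5=e, 15→(15−3)÷1=12=l, 8→(8−3)÷1=5=e, 6→(6−3)÷1=3=c, 23→(23−3)÷1=20=t.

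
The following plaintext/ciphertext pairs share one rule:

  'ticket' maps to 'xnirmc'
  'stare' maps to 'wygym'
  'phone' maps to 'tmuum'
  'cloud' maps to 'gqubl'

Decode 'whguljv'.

scandal

Letter i (0-indexed) is shifted by i+4, so successive shifts are 4, 5, 6, ….
Undoing it on whguljv: w−4=s, h−5=c, g−6=a, u−7=n, l−8=d, j−9=a, v−10=l.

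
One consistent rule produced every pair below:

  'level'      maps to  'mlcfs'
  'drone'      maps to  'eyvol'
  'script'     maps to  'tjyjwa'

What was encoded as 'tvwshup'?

soprano

Shifts by position in level: pos 0: l→m (+1), pos 1: e→l (+7), pos 2: v→c (+7), pos 3: e→f (+1), pos 4: l→s (+7) — repeating every 3. A repeating key of period 3 is used — shifts +1, +7, +7 over and over.
Decoding tvwshup: t−1=s, v−7=o, w−7=p, s−1=r, h−7=a, u−7=n, p−1=o.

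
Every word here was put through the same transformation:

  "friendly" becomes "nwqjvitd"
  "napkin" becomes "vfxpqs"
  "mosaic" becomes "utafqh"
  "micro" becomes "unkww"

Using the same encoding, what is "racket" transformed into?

Shifts by position in friendly: pos 0: f→n (+8), pos 1: r→w (+5), pos 2: i→q (+8), pos 3: e→j (+5) — repeating every 2. A repeating key of period 2 is used — shifts +8, +5 over and over.
On racket: r+8=z, a+5=f, c+8=k, k+5=p, e+8=m, t+5=y.

zfkpmy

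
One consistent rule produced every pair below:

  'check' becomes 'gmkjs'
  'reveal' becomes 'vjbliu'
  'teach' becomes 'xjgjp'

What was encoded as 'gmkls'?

In check: c→g is +4, h→m is +5, e→k is +6, c→j is +7 — the shift increases by 1 each position. The shift increases by 1 at each position, starting from +4: 4, 5, 6, ….
Undoing it on gmkls: g−4=c, m−5=h, k−6=e, l−7=e, s−8=k.

cheek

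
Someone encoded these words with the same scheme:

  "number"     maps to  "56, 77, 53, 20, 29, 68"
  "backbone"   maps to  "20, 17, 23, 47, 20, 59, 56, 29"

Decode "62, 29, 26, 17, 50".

pedal

With a=1..z=26, the number is 3·pos + 14.
Decoding 62, 29, 26, 17, 50: 62→(62−14)÷3=16=p, 29→(29−14)÷3=5=e, 26→(26−14)÷3=4=d, 17→(17−14)÷3=1=a, 50→(50−14)÷3=12=l.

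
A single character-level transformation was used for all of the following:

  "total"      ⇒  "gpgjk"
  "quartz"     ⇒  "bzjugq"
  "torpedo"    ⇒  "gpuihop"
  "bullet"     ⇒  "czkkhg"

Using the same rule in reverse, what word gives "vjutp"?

cargo

t(19)→g(6) and o(14)→p(15) fit y≡19x+9 (mod 26); the inverse of 19 mod 26 is 11. Each letter's alphabet position (a=0..z=25) is mapped through 19·x+9 mod 26 — an affine cipher.
Reversing it on vjutp: v(21)→11·(21−9)≡2=c; j(9)→11·(9−9)≡0=a; u(20)→11·(20−9)≡17=r; t(19)→11·(19−9)≡6=g; p(15)→11·(15−9)≡14=o (all mod 26).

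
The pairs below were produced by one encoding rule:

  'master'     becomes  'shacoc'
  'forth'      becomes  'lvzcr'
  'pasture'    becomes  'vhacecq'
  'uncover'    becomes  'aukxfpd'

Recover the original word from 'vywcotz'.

protein

In master: m→s is +6, a→h is +7, s→a is +8, t→c is +9 — the shift increases by 1 each position. Letter i (0-indexed) is shifted by i+6, so successive shifts are 6, 7, 8, ….
Decoding vywcotz: v−6=p, y−7=r, w−8=o, c−9=t, o−10=e, t−11=i, z−12=n.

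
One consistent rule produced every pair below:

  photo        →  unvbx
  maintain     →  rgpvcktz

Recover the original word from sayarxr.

In photo: p→u is +5, h→n is +6, o→v is +7, t→b is +8 — the shift increases by 1 each position. Each letter shifts forward by (position + 5), i.e. 5, 6, 7, … — the shift grows by one for each successive letter.
Undoing it on sayarxr: s−5=n, a−6=u, y−7=r, a−8=s, r−9=i, x−10=n, r−11=g.

nursing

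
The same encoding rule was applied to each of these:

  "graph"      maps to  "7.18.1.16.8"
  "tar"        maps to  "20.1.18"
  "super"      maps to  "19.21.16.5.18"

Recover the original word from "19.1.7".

sag

g is letter #7 and maps to 7: an offset of 0. Each letter is replaced by its alphabet position (a=1, b=2, …, z=26).
Reversing it on 19.1.7: 19=s, 1=a, 7=g.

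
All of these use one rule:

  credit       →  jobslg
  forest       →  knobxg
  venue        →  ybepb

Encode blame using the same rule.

amrvb

c(2)→j(9) and r(17)→o(14) fit y≡9x+17 (mod 26); the inverse of 9 mod 26 is 3. Each letter's alphabet position (a=0..z=25) is mapped through 9·x+17 mod 26 — an affine cipher.
On blame: b(1)→9·1+17≡0=a; l(11)→9·11+17≡12=m; a(0)→9·0+17≡17=r; m(12)→9·12+17≡21=v; e(4)→9·4+17≡1=b (all mod 26).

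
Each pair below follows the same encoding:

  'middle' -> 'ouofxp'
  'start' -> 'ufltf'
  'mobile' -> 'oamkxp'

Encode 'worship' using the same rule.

yacuttr

The shifts repeat in a cycle of length 3: positions 0,1,… shift by +2, +12, +11, then the pattern repeats.
Applying it to worship: w+2=y, o+12=a, r+11=c, s+2=u, h+12=t, i+11=t, p+2=r.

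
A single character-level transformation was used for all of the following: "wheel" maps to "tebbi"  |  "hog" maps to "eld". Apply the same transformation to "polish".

Compare letters: w→t is +23, h→e is +23, e→b is +23 — a constant shift. This is a Caesar cipher with shift 23.
Applying it to polish: p+23=m, o+23=l, l+23=i, i+23=f, s+23=p, h+23=e.

mlifpe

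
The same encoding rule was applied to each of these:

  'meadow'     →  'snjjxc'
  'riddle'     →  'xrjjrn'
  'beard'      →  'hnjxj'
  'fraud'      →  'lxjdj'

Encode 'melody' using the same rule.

The shift depends on letter class: consonant m→s is +6, but vowel e→n is +9. The rule splits by letter class: vowels +9, consonants +6.
On melody: m(cons)+6=s, e(vowel)+9=n, l(cons)+6=r, o(vowel)+9=x, d(cons)+6=j, y(cons)+6=e.

snrxje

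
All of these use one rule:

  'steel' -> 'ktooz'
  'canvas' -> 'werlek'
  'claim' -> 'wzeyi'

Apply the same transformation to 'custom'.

wcktai

s(18)→k(10) and t(19)→t(19) fit y≡9x+4 (mod 26); the inverse of 9 mod 26 is 3. Treating letters as 0–25, the rule is x ↦ 9x + 4 (mod 26).
Applying it to custom: c(2)→9·2+4≡22=w; u(20)→9·20+4≡2=c; s(18)→9·18+4≡10=k; t(19)→9·19+4≡19=t; o(14)→9·14+4≡0=a; m(12)→9·12+4≡8=i (all mod 26).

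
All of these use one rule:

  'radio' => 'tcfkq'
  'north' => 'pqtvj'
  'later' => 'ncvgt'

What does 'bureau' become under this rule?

dwtgcw

This is a Caesar cipher with shift 2.
Applying it to bureau: b+2=d, u+2=w, r+2=t, e+2=g, a+2=c, u+2=w.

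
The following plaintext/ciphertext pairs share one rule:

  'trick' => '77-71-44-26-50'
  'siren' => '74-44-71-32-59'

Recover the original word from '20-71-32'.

are

Each letter becomes 3×(its alphabet position, a=1..z=26) + 17.
Reversing it on 20-71-32: 20→(20−17)÷3=1=a, 71→(71−17)÷3=18=r, 32→(32−17)÷3=5=e.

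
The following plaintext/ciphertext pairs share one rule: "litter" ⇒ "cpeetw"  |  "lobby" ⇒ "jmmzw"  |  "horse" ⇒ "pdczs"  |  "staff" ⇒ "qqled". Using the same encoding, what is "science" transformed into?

pnyptnd

The word is reversed, then every letter is shifted forward by 11.
For science: reverse → ecneics; then shift: e+11=p, c+11=n, n+11=y, e+11=p, i+11=t, c+11=n, s+11=d.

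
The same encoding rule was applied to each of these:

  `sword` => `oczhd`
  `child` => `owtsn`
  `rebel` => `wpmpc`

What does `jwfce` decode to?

truly

The word is reversed, then every letter is shifted forward by 11.
Reversing it on jwfce: shift back: j−11=y, w−11=l, f−11=u, c−11=r, e−11=t → ylurt; then reverse → truly.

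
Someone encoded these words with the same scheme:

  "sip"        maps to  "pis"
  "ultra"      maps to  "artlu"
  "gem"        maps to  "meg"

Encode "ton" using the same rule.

The output letters match the input read backwards: sip reversed is pis. It's just the letters in reverse order.
Applying it to ton: reverse → not.

not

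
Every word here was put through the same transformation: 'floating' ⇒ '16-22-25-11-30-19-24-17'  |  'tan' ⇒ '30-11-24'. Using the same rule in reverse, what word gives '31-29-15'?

use

f is letter #6 and maps to 16: an offset of 10. Each letter is replaced by its alphabet position (a=1..z=26) + 10.
Reversing it on 31-29-15: 31→(31−10)÷1=21=u, 29→(29−10)÷1=19=s, 15→(15−10)÷1=5=e.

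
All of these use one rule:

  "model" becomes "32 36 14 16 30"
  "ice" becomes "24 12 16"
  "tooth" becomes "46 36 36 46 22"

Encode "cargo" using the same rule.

12 8 42 20 36

m(#13)→32 and o(#15)→36: differences scale by 2, so n = 2·pos + 6. Each letter becomes 2×(its alphabet position, a=1..z=26) + 6.
Applying it to cargo: c=3→12, a=1→8, r=18→42, g=7→20, o=15→36.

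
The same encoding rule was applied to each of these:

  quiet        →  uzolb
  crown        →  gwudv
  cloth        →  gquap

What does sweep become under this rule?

wbklx

In quiet: q→u is +4, u→z is +5, i→o is +6, e→l is +7 — the shift increases by 1 each position. Letter i (0-indexed) is shifted by i+4, so successive shifts are 4, 5, 6, ….
For sweep: s+4=w, w+5=b, e+6=k, e+7=l, p+8=x.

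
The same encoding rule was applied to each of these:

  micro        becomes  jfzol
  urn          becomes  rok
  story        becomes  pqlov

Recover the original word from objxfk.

remain

Compare letters: m→j is +23, i→f is +23, c→z is +23 — a constant shift. Every letter moves 23 places later in the alphabet, wrapping around z→a.
Reversing it on objxfk: o−23=r, b−23=e, j−23=m, x−23=a, f−23=i, k−23=n.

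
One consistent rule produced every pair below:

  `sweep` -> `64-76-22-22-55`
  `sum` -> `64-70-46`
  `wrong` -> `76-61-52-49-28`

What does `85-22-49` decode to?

s(#19)→64 and w(#23)→76: differences scale by 3, so n = 3·pos + 7. The formula is n = 3×(alphabet index, a=1) + 7.
Decoding 85-22-49: 85→(85−7)÷3=26=z, 22→(22−7)÷3=5=e, 49→(49−7)÷3=14=n.

zen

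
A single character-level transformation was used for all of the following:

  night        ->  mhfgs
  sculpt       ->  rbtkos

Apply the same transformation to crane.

This is a Caesar cipher with shift 25.
Applying it to crane: c+25=b, r+25=q, a+25=z, n+25=m, e+25=d.

bqzmd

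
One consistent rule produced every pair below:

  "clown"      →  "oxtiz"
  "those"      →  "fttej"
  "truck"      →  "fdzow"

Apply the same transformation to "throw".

ftdti

The shift depends on letter class: consonant c→o is +12, but vowel o→t is +5. Two shifts are in play — +5 for a/e/i/o/u, +12 for every other letter.
On throw: t(cons)+12=f, h(cons)+12=t, r(cons)+12=d, o(vowel)+5=t, w(cons)+12=i.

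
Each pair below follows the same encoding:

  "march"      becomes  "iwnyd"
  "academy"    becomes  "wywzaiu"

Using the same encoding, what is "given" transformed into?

Compare letters: m→i is +22, a→w is +22, r→n is +22 — a constant shift. Every letter moves 22 places later in the alphabet, wrapping around z→a.
For given: g+22=c, i+22=e, v+22=r, e+22=a, n+22=j.

ceraj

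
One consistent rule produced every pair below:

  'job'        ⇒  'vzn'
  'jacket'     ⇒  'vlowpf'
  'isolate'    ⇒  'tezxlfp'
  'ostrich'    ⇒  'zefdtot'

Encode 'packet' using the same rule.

blowpf

The shift depends on letter class: consonant j→v is +12, but vowel o→z is +11. Vowels shift forward by 11 and consonants shift forward by 12.
For packet: p(cons)+12=b, a(vowel)+11=l, c(cons)+12=o, k(cons)+12=w, e(vowel)+11=p, t(cons)+12=f.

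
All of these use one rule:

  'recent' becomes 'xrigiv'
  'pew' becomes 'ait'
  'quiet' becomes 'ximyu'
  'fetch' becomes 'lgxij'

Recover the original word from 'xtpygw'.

sculpt

The output letters match the input read backwards, each shifted +4: recent reversed is tnecer. Two steps: reverse the string, then apply a Caesar shift of +4.
Undoing it on xtpygw: shift back: x−4=t, t−4=p, p−4=l, y−4=u, g−4=c, w−4=s → tplucs; then reverse → sculpt.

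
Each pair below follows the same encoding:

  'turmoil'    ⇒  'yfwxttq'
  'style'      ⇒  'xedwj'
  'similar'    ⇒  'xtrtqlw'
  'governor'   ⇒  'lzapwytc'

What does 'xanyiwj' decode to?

spindle

Shifts by position in turmoil: pos 0: t→y (+5), pos 1: u→f (+11), pos 2: r→w (+5), pos 3: m→x (+11) — repeating every 2. A repeating key of period 2 is used — shifts +5, +11 over and over.
Undoing it on xanyiwj: x−5=s, a−11=p, n−5=i, y−11=n, i−5=d, w−11=l, j−5=e.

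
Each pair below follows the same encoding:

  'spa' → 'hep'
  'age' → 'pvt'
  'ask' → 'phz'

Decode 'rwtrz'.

It's a constant shift of +15 (ROT15).
Reversing it on rwtrz: r−15=c, w−15=h, t−15=e, r−15=c, z−15=k.

check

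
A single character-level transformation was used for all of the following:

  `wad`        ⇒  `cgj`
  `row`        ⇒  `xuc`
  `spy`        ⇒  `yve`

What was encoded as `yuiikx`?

Compare letters: w→c is +6, a→g is +6, d→j is +6 — a constant shift. Each letter is shifted forward by 6 in the alphabet (a Caesar shift of +6).
Undoing it on yuiikx: y−6=s, u−6=o, i−6=c, i−6=c, k−6=e, x−6=r.

soccer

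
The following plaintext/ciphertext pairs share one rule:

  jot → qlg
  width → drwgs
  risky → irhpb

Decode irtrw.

Each pair mirrors across the alphabet (j↔q, o↔l, t↔g): positions sum to 25. This is the alphabet-reversal cipher (Atbash): a becomes z, b becomes y, etc.
Undoing it on irtrw: i↔r, r↔i, t↔g, r↔i, w↔d.

rigid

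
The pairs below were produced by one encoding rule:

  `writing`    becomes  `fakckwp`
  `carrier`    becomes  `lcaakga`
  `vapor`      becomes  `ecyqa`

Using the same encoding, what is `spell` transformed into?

The shift depends on letter class: consonant w→f is +9, but vowel i→k is +2. The rule splits by letter class: vowels +2, consonants +9.
Applying it to spell: s(cons)+9=b, p(cons)+9=y, e(vowel)+2=g, l(cons)+9=u, l(cons)+9=u.

byguu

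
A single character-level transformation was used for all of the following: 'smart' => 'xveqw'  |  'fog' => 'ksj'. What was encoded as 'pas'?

The output letters match the input read backwards, each shifted +4: smart reversed is trams. Two steps: reverse the string, then apply a Caesar shift of +4.
Decoding pas: shift back: p−4=l, a−4=w, s−4=o → lwo; then reverse → owl.

owl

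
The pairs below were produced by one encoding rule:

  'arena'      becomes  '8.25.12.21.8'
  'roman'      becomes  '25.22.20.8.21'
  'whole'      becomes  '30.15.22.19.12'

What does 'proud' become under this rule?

a is letter #1 and maps to 8: an offset of 7. The number is (letter's place in the alphabet, a=1) + 7.
On proud: p=16→23, r=18→25, o=15→22, u=21→28, d=4→11.

23.25.22.28.11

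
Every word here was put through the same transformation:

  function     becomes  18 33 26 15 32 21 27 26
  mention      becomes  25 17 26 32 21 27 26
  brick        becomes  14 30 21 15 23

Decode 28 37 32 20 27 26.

f is letter #6 and maps to 18: an offset of 12. Each letter is replaced by its alphabet position (a=1..z=26) + 12.
Undoing it on 28 37 32 20 27 26: 28→(28−12)÷1=16=p, 37→(37−12)÷1=25=y, 32→(32−12)÷1=20=t, 20→(20−12)÷1=8=h, 27→(27−12)÷1=15=o, 26→(26−12)÷1=14=n.

python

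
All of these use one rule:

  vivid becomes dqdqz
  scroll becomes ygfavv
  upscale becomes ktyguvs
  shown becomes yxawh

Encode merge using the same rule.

osfes

v(21)→d(3) and i(8)→q(16) fit y≡19x+20 (mod 26); the inverse of 19 mod 26 is 11. This is an affine cipher: with a=0,…,z=25, each position x becomes (19x+20) mod 26.
On merge: m(12)→19·12+20≡14=o; e(4)→19·4+20≡18=s; r(17)→19·17+20≡5=f; g(6)→19·6+20≡4=e; e(4)→19·4+20≡18=s (all mod 26).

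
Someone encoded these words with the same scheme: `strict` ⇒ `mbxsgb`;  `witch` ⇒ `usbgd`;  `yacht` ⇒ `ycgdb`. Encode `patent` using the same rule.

s(18)→m(12) and t(19)→b(1) fit y≡15x+2 (mod 26); the inverse of 15 mod 26 is 7. Treating letters as 0–25, the rule is x ↦ 15x + 2 (mod 26).
Applying it to patent: p(15)→15·15+2≡19=t; a(0)→15·0+2≡2=c; t(19)→15·19+2≡1=b; e(4)→15·4+2≡10=k; n(13)→15·13+2≡15=p; t(19)→15·19+2≡1=b (all mod 26).

tcbkpb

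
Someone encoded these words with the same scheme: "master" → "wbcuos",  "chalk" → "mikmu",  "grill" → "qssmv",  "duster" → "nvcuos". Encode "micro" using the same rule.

wjmsy

Shifts by position in master: pos 0: m→w (+10), pos 1: a→b (+1), pos 2: s→c (+10), pos 3: t→u (+1) — repeating every 2. The shifts repeat in a cycle of length 2: positions 0,1,… shift by +10, +1, then the pattern repeats.
Applying it to micro: m+10=w, i+1=j, c+10=m, r+1=s, o+10=y.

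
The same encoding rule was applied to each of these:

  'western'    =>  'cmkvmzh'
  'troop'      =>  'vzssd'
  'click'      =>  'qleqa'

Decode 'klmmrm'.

This is an affine cipher: with a=0,…,z=25, each position x becomes (11x+20) mod 26.
Reversing it on klmmrm: k(10)→19·(10−20)≡18=s; l(11)→19·(11−20)≡11=l; m(12)→19·(12−20)≡4=e; m(12)→19·(12−20)≡4=e; r(17)→19·(17−20)≡21=v; m(12)→19·(12−20)≡4=e (all mod 26).

sleeve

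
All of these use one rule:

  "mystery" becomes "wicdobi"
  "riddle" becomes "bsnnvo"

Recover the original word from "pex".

Each letter is shifted forward by 10 in the alphabet (a Caesar shift of +10).
Undoing it on pex: p−10=f, e−10=u, x−10=n.

fun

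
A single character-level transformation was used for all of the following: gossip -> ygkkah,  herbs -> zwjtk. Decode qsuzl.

Compare letters: g→y is +18, o→g is +18, s→k is +18 — a constant shift. Every letter moves 18 places later in the alphabet, wrapping around z→a.
Reversing it on qsuzl: q−18=y, s−18=a, u−18=c, z−18=h, l−18=t.

yacht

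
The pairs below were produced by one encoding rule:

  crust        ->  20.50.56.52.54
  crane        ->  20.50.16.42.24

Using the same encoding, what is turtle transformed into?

54.56.50.54.38.24

c(#3)→20 and r(#18)→50: differences scale by 2, so n = 2·pos + 14. Each letter becomes 2×(its alphabet position, a=1..z=26) + 14.
On turtle: t=20→54, u=21→56, r=18→50, t=20→54, l=12→38, e=5→24.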